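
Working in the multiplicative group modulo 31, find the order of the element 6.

Since 6 ∈ (Z/31Z)^×, its order divides φ(31) = 31 − 1 = 30 = 2 · 3 · 5.
Divisors of 30: 1, 2, 3, 5, 6, 10, 15, 30.
Test each divisor d:
6^1 ≡ 6
6^2 ≡ 5
6^3 ≡ 30
6^5 ≡ 26
6^6 ≡ 1
The smallest such exponent is 6, so the order of 6 is 6.

6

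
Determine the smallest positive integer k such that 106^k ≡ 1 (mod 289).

By Lagrange's theorem, ord_289(106) divides φ(289) = φ(17^2) = 17·(17−1) = 272 = 2^4 · 17.
Divisors of 272: 1, 2, 4, 8, 16, 17, 34, 68, 136, 272.
Test each divisor d:
106^1 ≡ 106 (mod 289)
106^2 ≡ 254 (mod 289)
106^4 ≡ 69 (mod 289)
106^8 ≡ 137 (mod 289)
106^16 ≡ 273 (mod 289)
106^17 ≡ 38 (mod 289)
106^34 ≡ 288 (mod 289)
106^68 ≡ 1 (mod 289) ✓
Therefore the multiplicative order of 106 modulo 289 is 68.

68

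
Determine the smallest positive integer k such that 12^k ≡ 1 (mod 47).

ord(12) | φ(47) = 47 − 1 = 46 = 2 · 23.
Divisors of 46: 1, 2, 23, 46.
Compute 12^d (mod 47) for the divisors d until we hit 1:
12^1 ≡ 12 (mod 47)
12^2 ≡ 3 (mod 47)
12^23 ≡ 1 (mod 47) ✓
Therefore the multiplicative order of 12 modulo 47 is 23.

23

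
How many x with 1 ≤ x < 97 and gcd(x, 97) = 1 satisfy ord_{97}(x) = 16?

φ(97) = 97 − 1 = 96 = 2^5 · 3.
(Z/97Z)^× is cyclic (|G| = 96); a cyclic group of order m has exactly φ(d) elements of each order d | m, and none otherwise.
16 = 2^4 divides 96, and φ(16) = 8.

8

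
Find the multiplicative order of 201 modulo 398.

Since 201 ∈ (Z/398Z)^×, its order divides φ(398) = φ(2)·φ(199) = 1·198 = 198 = 2 · 3^2 · 11.
Divisors of 198: 1, 2, 3, 6, 9, 11, 18, 22, 33, 66, 99, 198.
Evaluate successive powers at the divisors of 198:
201^1 ≡ 201 (mod 398)
201^2 ≡ 203 (mod 398)
201^3 ≡ 207 (mod 398)
201^6 ≡ 263 (mod 398)
201^9 ≡ 313 (mod 398)
201^11 ≡ 257 (mod 398)
201^18 ≡ 61 (mod 398)
201^22 ≡ 379 (mod 398)
201^33 ≡ 291 (mod 398)
201^66 ≡ 305 (mod 398)
201^99 ≡ 1 (mod 398) ✓
The smallest such exponent is 99, so the order of 201 is 99.

99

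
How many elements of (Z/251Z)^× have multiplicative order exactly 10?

4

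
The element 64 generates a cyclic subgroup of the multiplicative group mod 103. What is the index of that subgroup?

Since 64 ∈ (Z/103Z)^×, its order divides φ(103) = 103 − 1 = 102 = 2 · 3 · 17.
Divisors of 102: 1, 2, 3, 6, 17, 34, 51, 102.
Test each divisor d:
64^1 ≡ 64 (mod 103)
64^2 ≡ 79 (mod 103)
64^3 ≡ 9 (mod 103)
64^6 ≡ 81 (mod 103)
64^17 ≡ 1 (mod 103) ✓
The order of 64 is 17, so the subgroup it generates has 17 elements.
Index = |(Z/103Z)^×| / |⟨64⟩| = 102 / 17 = 6.

6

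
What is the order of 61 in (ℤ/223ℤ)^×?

222

Since 61 ∈ (Z/223Z)^×, its order divides φ(223) = 223 − 1 = 222 = 2 · 3 · 37.
Divisors of 222: 1, 2, 3, 6, 37, 74, 111, 222.
Compute 61^d (mod 223) for the divisors d until we hit 1:
61^1 ≡ 61 (mod 223)
61^2 ≡ 153 (mod 223)
61^3 ≡ 190 (mod 223)
61^6 ≡ 197 (mod 223)
61^37 ≡ 184 (mod 223)
61^74 ≡ 183 (mod 223)
61^111 ≡ 222 (mod 223)
61^222 ≡ 1 (mod 223) ✓
Hence ord(61) = 222.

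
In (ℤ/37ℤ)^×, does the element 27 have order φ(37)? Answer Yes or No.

No

φ(37) = 37 − 1 = 36 = 2^2 · 3^2.
27 is a primitive root mod 37 iff 27^(φ(37)/q) ≢ 1 for every prime q | φ(37), i.e. q ∈ {2, 3}.
27^18 ≡ 1 (mod 37)  [q = 2: ≡ 1 ✗]
27^12 ≡ 1 (mod 37)  [q = 3: ≡ 1 ✗]
The check at q = 2 fails, so 27 generates a proper subgroup.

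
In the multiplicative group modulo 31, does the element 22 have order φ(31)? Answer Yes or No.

φ(31) = 31 − 1 = 30 = 2 · 3 · 5.
It suffices to check that the order of 22 is not a proper divisor of 30: compute 22^(30/q) for q ∈ {2, 3, 5}.
22^15 ≡ 30 (mod 31)  [q = 2: ≢ 1 ✓]
22^10 ≡ 5 (mod 31)  [q = 3: ≢ 1 ✓]
22^6 ≡ 8 (mod 31)  [q = 5: ≢ 1 ✓]
Every test exponent gives a nontrivial residue, hence 22 generates the full group.

Yes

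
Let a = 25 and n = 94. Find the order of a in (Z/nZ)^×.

The order of 25 must divide φ(94) = φ(2)·φ(47) = 1·46 = 46 = 2 · 23.
Divisors of 46: 1, 2, 23, 46.
Check 25^d mod 94 for each divisor in increasing order:
25^1 ≡ 25 (mod 94)
25^2 ≡ 61 (mod 94)
25^23 ≡ 1 (mod 94) ✓
Therefore the multiplicative order of 25 modulo 94 is 23.

23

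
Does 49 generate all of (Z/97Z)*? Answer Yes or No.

No

φ(97) = 97 − 1 = 96 = 2^5 · 3.
Test 49^(96/q) mod 97 for each prime factor q of 96:
49^48 ≡ 1 (mod 97)  [q = 2: ≡ 1 ✗]
49^32 ≡ 61 (mod 97)  [q = 3: ≢ 1 ✓]
Since 49^48 ≡ 1, the order of 49 divides 48 < 96, so 49 is not a primitive root.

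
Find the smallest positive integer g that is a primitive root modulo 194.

5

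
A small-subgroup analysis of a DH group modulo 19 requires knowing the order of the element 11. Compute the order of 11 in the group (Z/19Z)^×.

ord(11) | φ(19) = 19 − 1 = 18 = 2 · 3^2.
Divisors of 18: 1, 2, 3, 6, 9, 18.
Check 11^d mod 19 for each divisor in increasing order:
11^1 ≡ 11 (mod 19)
11^2 ≡ 7 (mod 19)
11^3 ≡ 1 (mod 19) ✓
So ord_19(11) = 3.

3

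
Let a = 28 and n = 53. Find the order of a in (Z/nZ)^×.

Since 28 ∈ (Z/53Z)^×, its order divides φ(53) = 53 − 1 = 52 = 2^2 · 13.
Divisors of 52: 1, 2, 4, 13, 26, 52.
Evaluate successive powers at the divisors of 52:
28^1 ≡ 28
28^2 ≡ 42
28^4 ≡ 15
28^13 ≡ 1
Hence ord(28) = 13.

13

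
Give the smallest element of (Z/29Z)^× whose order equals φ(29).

φ(29) = 29 − 1 = 28 = 2^2 · 7.
Test candidates g = 2, 3, … against the prime factors q ∈ {2, 7} of φ(29): g is a generator iff g^(28/q) ≢ 1 for every such q.
g = 2: 2^14 ≡ 28; 2^4 ≡ 16 — none is 1, so 2 is a primitive root.
Hence the least primitive root of 29 is 2.

2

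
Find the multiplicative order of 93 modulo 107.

106

ord(93) | φ(107) = 107 − 1 = 106 = 2 · 53.
Divisors of 106: 1, 2, 53, 106.
Check 93^d mod 107 for each divisor in increasing order:
93^1 ≡ 93
93^2 ≡ 89
93^53 ≡ 106
93^106 ≡ 1
So ord_107(93) = 106.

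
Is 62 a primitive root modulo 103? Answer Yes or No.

Yes

φ(103) = 103 − 1 = 102 = 2 · 3 · 17.
An element g generates (Z/103Z)^× iff g^(102/q) ≢ 1 (mod 103) for each prime q ∈ {2, 3, 17}.
62^51 ≡ 102 (mod 103)  [q = 2: ≢ 1 ✓]
62^34 ≡ 46 (mod 103)  [q = 3: ≢ 1 ✓]
62^6 ≡ 93 (mod 103)  [q = 17: ≢ 1 ✓]
None equal 1, so ord_103(62) = 102: 62 is a primitive root.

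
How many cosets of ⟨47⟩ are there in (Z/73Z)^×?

1

By Lagrange's theorem, ord_73(47) divides φ(73) = 73 − 1 = 72 = 2^3 · 3^2.
Divisors of 72: 1, 2, 3, 4, 6, 8, 9, 12, 18, 24, 36, 72.
Evaluate successive powers at the divisors of 72:
47^1 ≡ 47 (mod 73)
47^2 ≡ 19 (mod 73)
47^3 ≡ 17 (mod 73)
47^4 ≡ 69 (mod 73)
47^6 ≡ 70 (mod 73)
47^8 ≡ 16 (mod 73)
47^9 ≡ 22 (mod 73)
47^12 ≡ 9 (mod 73)
47^18 ≡ 46 (mod 73)
47^24 ≡ 8 (mod 73)
47^36 ≡ 72 (mod 73)
47^72 ≡ 1 (mod 73) ✓
So ord_73(47) = 72, hence |⟨47⟩| = 72.
The index is φ(73) / ord(47) = 72 / 72 = 1.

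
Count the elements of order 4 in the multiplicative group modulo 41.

φ(41) = 41 − 1 = 40 = 2^3 · 5.
(Z/41Z)^× is cyclic (|G| = 40); a cyclic group of order m has exactly φ(d) elements of each order d | m, and none otherwise.
4 = 2^2 divides 40, and φ(4) = 2.

2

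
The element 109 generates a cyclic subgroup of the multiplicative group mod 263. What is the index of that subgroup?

2

Since 109 ∈ (Z/263Z)^×, its order divides φ(263) = 263 − 1 = 262 = 2 · 131.
Divisors of 262: 1, 2, 131, 262.
Compute 109^d (mod 263) for the divisors d until we hit 1:
109^1 ≡ 109
109^2 ≡ 46
109^131 ≡ 1
The order of 109 is 131, so the subgroup it generates has 131 elements.
The index is φ(263) / ord(109) = 262 / 131 = 2.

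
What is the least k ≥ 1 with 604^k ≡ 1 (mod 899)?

70

Since 604 ∈ (Z/899Z)^×, its order divides φ(899) = φ(29·31) = (29−1)·(31−1) = 28·30 = 840 = 2^3 · 3 · 5 · 7.
Divisors of 840: 1, 2, 3, 4, 5, 6, 7, 8, 10, 12, 14, 15, 20, 21, 24, 28, 30, 35, 40, 42, 56, 60, 70, 84, 105, 120, 140, 168, 210, 280, 420, 840.
Evaluate successive powers at the divisors of 840:
604^1 ≡ 604 (mod 899)
604^2 ≡ 721 (mod 899)
604^3 ≡ 368 (mod 899)
604^4 ≡ 219 (mod 899)
604^5 ≡ 123 (mod 899)
604^6 ≡ 574 (mod 899)
604^7 ≡ 581 (mod 899)
604^8 ≡ 314 (mod 899)
604^10 ≡ 745 (mod 899)
604^12 ≡ 442 (mod 899)
604^14 ≡ 436 (mod 899)
604^15 ≡ 836 (mod 899)
604^20 ≡ 342 (mod 899)
604^21 ≡ 697 (mod 899)
604^24 ≡ 281 (mod 899)
604^28 ≡ 407 (mod 899)
604^30 ≡ 373 (mod 899)
604^35 ≡ 30 (mod 899)
604^40 ≡ 94 (mod 899)
604^42 ≡ 349 (mod 899)
604^56 ≡ 233 (mod 899)
604^60 ≡ 683 (mod 899)
604^70 ≡ 1 (mod 899) ✓
The smallest such exponent is 70, so the order of 604 is 70.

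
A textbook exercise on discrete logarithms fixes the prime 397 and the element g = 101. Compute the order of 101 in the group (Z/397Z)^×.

ord(101) | φ(397) = 397 − 1 = 396 = 2^2 · 3^2 · 11.
Divisors of 396: 1, 2, 3, 4, 6, 9, 11, 12, 18, 22, 33, 36, 44, 66, 99, 132, 198, 396.
Check 101^d mod 397 for each divisor in increasing order:
101^1 ≡ 101 (mod 397)
101^2 ≡ 276 (mod 397)
101^3 ≡ 86 (mod 397)
101^4 ≡ 349 (mod 397)
101^6 ≡ 250 (mod 397)
101^9 ≡ 62 (mod 397)
101^11 ≡ 41 (mod 397)
101^12 ≡ 171 (mod 397)
101^18 ≡ 271 (mod 397)
101^22 ≡ 93 (mod 397)
101^33 ≡ 240 (mod 397)
101^36 ≡ 393 (mod 397)
101^44 ≡ 312 (mod 397)
101^66 ≡ 35 (mod 397)
101^99 ≡ 63 (mod 397)
101^132 ≡ 34 (mod 397)
101^198 ≡ 396 (mod 397)
101^396 ≡ 1 (mod 397) ✓
Hence ord(101) = 396.

396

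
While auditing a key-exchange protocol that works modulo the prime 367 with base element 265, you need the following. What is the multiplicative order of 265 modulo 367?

ord(265) | φ(367) = 367 − 1 = 366 = 2 · 3 · 61.
Divisors of 366: 1, 2, 3, 6, 61, 122, 183, 366.
Check 265^d mod 367 for each divisor in increasing order:
265^1 ≡ 265 (mod 367)
265^2 ≡ 128 (mod 367)
265^3 ≡ 156 (mod 367)
265^6 ≡ 114 (mod 367)
265^61 ≡ 84 (mod 367)
265^122 ≡ 83 (mod 367)
265^183 ≡ 366 (mod 367)
265^366 ≡ 1 (mod 367) ✓
The smallest such exponent is 366, so the order of 265 is 366.

366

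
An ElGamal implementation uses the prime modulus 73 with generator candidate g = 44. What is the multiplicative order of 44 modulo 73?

Since 44 ∈ (Z/73Z)^×, its order divides φ(73) = 73 − 1 = 72 = 2^3 · 3^2.
Divisors of 72: 1, 2, 3, 4, 6, 8, 9, 12, 18, 24, 36, 72.
Check 44^d mod 73 for each divisor in increasing order:
44^1 ≡ 44
44^2 ≡ 38
44^3 ≡ 66
44^4 ≡ 57
44^6 ≡ 49
44^8 ≡ 37
44^9 ≡ 22
44^12 ≡ 65
44^18 ≡ 46
44^24 ≡ 64
44^36 ≡ 72
44^72 ≡ 1
Therefore the multiplicative order of 44 modulo 73 is 72.

72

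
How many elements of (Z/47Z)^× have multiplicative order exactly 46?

22

φ(47) = 47 − 1 = 46 = 2 · 23.
(Z/47Z)^× is cyclic (|G| = 46); a cyclic group of order m has exactly φ(d) elements of each order d | m, and none otherwise.
46 = 2 · 23 divides 46, and φ(46) = 22.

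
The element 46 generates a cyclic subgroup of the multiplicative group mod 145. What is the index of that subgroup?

28

Since 46 ∈ (Z/145Z)^×, its order divides φ(145) = φ(5·29) = (5−1)·(29−1) = 4·28 = 112 = 2^4 · 7.
Divisors of 112: 1, 2, 4, 7, 8, 14, 16, 28, 56, 112.
Evaluate successive powers at the divisors of 112:
46^1 ≡ 46 (mod 145)
46^2 ≡ 86 (mod 145)
46^4 ≡ 1 (mod 145) ✓
The order of 46 is 4, so the subgroup it generates has 4 elements.
Index = |(Z/145Z)^×| / |⟨46⟩| = 112 / 4 = 28.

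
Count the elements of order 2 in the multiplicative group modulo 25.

1

φ(25) = φ(5^2) = 5·(5−1) = 20 = 2^2 · 5.
(Z/25Z)^× is cyclic (|G| = 20); a cyclic group of order m has exactly φ(d) elements of each order d | m, and none otherwise.
2 | 20, and φ(2) = 2 − 1 = 1.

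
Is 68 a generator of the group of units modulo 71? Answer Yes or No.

φ(71) = 71 − 1 = 70 = 2 · 5 · 7.
68 is a primitive root mod 71 iff 68^(φ(71)/q) ≢ 1 for every prime q | φ(71), i.e. q ∈ {2, 5, 7}.
68^35 ≡ 70 (mod 71)  [q = 2: ≢ 1 ✓]
68^14 ≡ 54 (mod 71)  [q = 5: ≢ 1 ✓]
68^10 ≡ 48 (mod 71)  [q = 7: ≢ 1 ✓]
None equal 1, so ord_71(68) = 70: 68 is a primitive root.

Yes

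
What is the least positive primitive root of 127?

3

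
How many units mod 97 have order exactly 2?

1

φ(97) = 97 − 1 = 96 = 2^5 · 3.
In a cyclic group of order 96, there are φ(d) elements of order d for each divisor d of 96, and zero for non-divisors.
2 | 96, and φ(2) = 2 − 1 = 1.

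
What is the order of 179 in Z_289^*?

8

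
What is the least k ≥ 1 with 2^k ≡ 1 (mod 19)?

18

By Lagrange's theorem, ord_19(2) divides φ(19) = 19 − 1 = 18 = 2 · 3^2.
Divisors of 18: 1, 2, 3, 6, 9, 18.
Test each divisor d:
2^1 ≡ 2 (mod 19)
2^2 ≡ 4 (mod 19)
2^3 ≡ 8 (mod 19)
2^6 ≡ 7 (mod 19)
2^9 ≡ 18 (mod 19)
2^18 ≡ 1 (mod 19) ✓
So ord_19(2) = 18.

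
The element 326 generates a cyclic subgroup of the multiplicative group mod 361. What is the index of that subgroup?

1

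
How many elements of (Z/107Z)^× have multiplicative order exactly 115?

0

φ(107) = 107 − 1 = 106 = 2 · 53.
(Z/107Z)^× is cyclic (|G| = 106); a cyclic group of order m has exactly φ(d) elements of each order d | m, and none otherwise.
Since 115 ∤ 106, the count is 0.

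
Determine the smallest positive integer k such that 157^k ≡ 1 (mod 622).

ord(157) | φ(622) = φ(2)·φ(311) = 1·310 = 310 = 2 · 5 · 31.
Divisors of 310: 1, 2, 5, 10, 31, 62, 155, 310.
Test each divisor d:
157^1 ≡ 157 (mod 622)
157^2 ≡ 391 (mod 622)
157^5 ≡ 581 (mod 622)
157^10 ≡ 437 (mod 622)
157^31 ≡ 347 (mod 622)
157^62 ≡ 363 (mod 622)
157^155 ≡ 1 (mod 622) ✓
Hence ord(157) = 155.

155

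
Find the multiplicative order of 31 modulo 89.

88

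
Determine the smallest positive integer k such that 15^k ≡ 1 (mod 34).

8

The order of 15 must divide φ(34) = φ(2)·φ(17) = 1·16 = 16 = 2^4.
Divisors of 16: 1, 2, 4, 8, 16.
Check 15^d mod 34 for each divisor in increasing order:
15^1 ≡ 15 (mod 34)
15^2 ≡ 21 (mod 34)
15^4 ≡ 33 (mod 34)
15^8 ≡ 1 (mod 34) ✓
Hence ord(15) = 8.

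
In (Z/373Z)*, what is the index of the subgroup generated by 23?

3

The order of 23 must divide φ(373) = 373 − 1 = 372 = 2^2 · 3 · 31.
Divisors of 372: 1, 2, 3, 4, 6, 12, 31, 62, 93, 124, 186, 372.
Compute 23^d (mod 373) for the divisors d until we hit 1:
23^1 ≡ 23 (mod 373)
23^2 ≡ 156 (mod 373)
23^3 ≡ 231 (mod 373)
23^4 ≡ 91 (mod 373)
23^6 ≡ 22 (mod 373)
23^12 ≡ 111 (mod 373)
23^31 ≡ 104 (mod 373)
23^62 ≡ 372 (mod 373)
23^93 ≡ 269 (mod 373)
23^124 ≡ 1 (mod 373) ✓
The order of 23 is 124, so the subgroup it generates has 124 elements.
The index is φ(373) / ord(23) = 372 / 124 = 3.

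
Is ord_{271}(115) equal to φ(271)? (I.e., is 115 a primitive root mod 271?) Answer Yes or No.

No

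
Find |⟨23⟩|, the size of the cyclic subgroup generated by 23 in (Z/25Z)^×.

By Lagrange's theorem, ord_25(23) divides φ(25) = φ(5^2) = 5·(5−1) = 20 = 2^2 · 5.
Divisors of 20: 1, 2, 4, 5, 10, 20.
Compute 23^d (mod 25) for the divisors d until we hit 1:
23^1 ≡ 23
23^2 ≡ 4
23^4 ≡ 16
23^5 ≡ 18
23^10 ≡ 24
23^20 ≡ 1
So ord_25(23) = 20.

20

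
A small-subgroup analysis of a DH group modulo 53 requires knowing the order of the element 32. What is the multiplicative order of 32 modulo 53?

52

ord(32) | φ(53) = 53 − 1 = 52 = 2^2 · 13.
Divisors of 52: 1, 2, 4, 13, 26, 52.
Evaluate successive powers at the divisors of 52:
32^1 ≡ 32 (mod 53)
32^2 ≡ 17 (mod 53)
32^4 ≡ 24 (mod 53)
32^13 ≡ 30 (mod 53)
32^26 ≡ 52 (mod 53)
32^52 ≡ 1 (mod 53) ✓
Therefore the multiplicative order of 32 modulo 53 is 52.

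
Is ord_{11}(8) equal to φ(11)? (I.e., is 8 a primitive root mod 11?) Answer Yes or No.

Yes

φ(11) = 11 − 1 = 10 = 2 · 5.
It suffices to check that the order of 8 is not a proper divisor of 10: compute 8^(10/q) for q ∈ {2, 5}.
8^5 ≡ 10 (mod 11)  [q = 2: ≢ 1 ✓]
8^2 ≡ 9 (mod 11)  [q = 5: ≢ 1 ✓]
None equal 1, so ord_11(8) = 10: 8 is a primitive root.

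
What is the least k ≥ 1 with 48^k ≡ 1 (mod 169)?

39

ord(48) | φ(169) = φ(13^2) = 13·(13−1) = 156 = 2^2 · 3 · 13.
Divisors of 156: 1, 2, 3, 4, 6, 12, 13, 26, 39, 52, 78, 156.
Compute 48^d (mod 169) for the divisors d until we hit 1:
48^1 ≡ 48
48^2 ≡ 107
48^3 ≡ 66
48^4 ≡ 126
48^6 ≡ 131
48^12 ≡ 92
48^13 ≡ 22
48^26 ≡ 146
48^39 ≡ 1
Hence ord(48) = 39.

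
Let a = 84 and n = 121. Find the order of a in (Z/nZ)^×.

110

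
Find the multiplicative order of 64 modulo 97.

Since 64 ∈ (Z/97Z)^×, its order divides φ(97) = 97 − 1 = 96 = 2^5 · 3.
Divisors of 96: 1, 2, 3, 4, 6, 8, 12, 16, 24, 32, 48, 96.
Compute 64^d (mod 97) for the divisors d until we hit 1:
64^1 ≡ 64 (mod 97)
64^2 ≡ 22 (mod 97)
64^3 ≡ 50 (mod 97)
64^4 ≡ 96 (mod 97)
64^6 ≡ 75 (mod 97)
64^8 ≡ 1 (mod 97) ✓
The smallest such exponent is 8, so the order of 64 is 8.

8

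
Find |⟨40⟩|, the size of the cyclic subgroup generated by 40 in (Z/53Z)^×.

Since 40 ∈ (Z/53Z)^×, its order divides φ(53) = 53 − 1 = 52 = 2^2 · 13.
Divisors of 52: 1, 2, 4, 13, 26, 52.
Compute 40^d (mod 53) for the divisors d until we hit 1:
40^1 ≡ 40 (mod 53)
40^2 ≡ 10 (mod 53)
40^4 ≡ 47 (mod 53)
40^13 ≡ 52 (mod 53)
40^26 ≡ 1 (mod 53) ✓
Hence ord(40) = 26.

26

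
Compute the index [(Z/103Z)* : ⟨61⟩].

ord(61) | φ(103) = 103 − 1 = 102 = 2 · 3 · 17.
Divisors of 102: 1, 2, 3, 6, 17, 34, 51, 102.
Check 61^d mod 103 for each divisor in increasing order:
61^1 ≡ 61 (mod 103)
61^2 ≡ 13 (mod 103)
61^3 ≡ 72 (mod 103)
61^6 ≡ 34 (mod 103)
61^17 ≡ 1 (mod 103) ✓
Thus |⟨61⟩| = ord(61) = 17.
The index is φ(103) / ord(61) = 102 / 17 = 6.

6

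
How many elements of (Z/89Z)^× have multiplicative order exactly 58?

φ(89) = 89 − 1 = 88 = 2^3 · 11.
(Z/89Z)^× is cyclic (|G| = 88); a cyclic group of order m has exactly φ(d) elements of each order d | m, and none otherwise.
Since 58 ∤ 88, the count is 0.

0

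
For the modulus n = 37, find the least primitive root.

2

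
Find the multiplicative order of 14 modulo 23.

22

The order of 14 must divide φ(23) = 23 − 1 = 22 = 2 · 11.
Divisors of 22: 1, 2, 11, 22.
Test each divisor d:
14^1 ≡ 14 (mod 23)
14^2 ≡ 12 (mod 23)
14^11 ≡ 22 (mod 23)
14^22 ≡ 1 (mod 23) ✓
So ord_23(14) = 22.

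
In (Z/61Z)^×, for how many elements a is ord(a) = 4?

φ(61) = 61 − 1 = 60 = 2^2 · 3 · 5.
Since (Z/61Z)^× is cyclic of order 60, the number of elements of order d is φ(d) when d | 60 and 0 otherwise.
4 = 2^2 divides 60, and φ(4) = 2.

2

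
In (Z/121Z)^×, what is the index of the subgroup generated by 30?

Since 30 ∈ (Z/121Z)^×, its order divides φ(121) = φ(11^2) = 11·(11−1) = 110 = 2 · 5 · 11.
Divisors of 110: 1, 2, 5, 10, 11, 22, 55, 110.
Compute 30^d (mod 121) for the divisors d until we hit 1:
30^1 ≡ 30 (mod 121)
30^2 ≡ 53 (mod 121)
30^5 ≡ 54 (mod 121)
30^10 ≡ 12 (mod 121)
30^11 ≡ 118 (mod 121)
30^22 ≡ 9 (mod 121)
30^55 ≡ 120 (mod 121)
30^110 ≡ 1 (mod 121) ✓
So ord_121(30) = 110, hence |⟨30⟩| = 110.
Index = |(Z/121Z)^×| / |⟨30⟩| = 110 / 110 = 1.

1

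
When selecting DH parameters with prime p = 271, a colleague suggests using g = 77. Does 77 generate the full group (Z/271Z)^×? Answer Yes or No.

No

φ(271) = 271 − 1 = 270 = 2 · 3^3 · 5.
Test 77^(270/q) mod 271 for each prime factor q of 270:
77^135 ≡ 1 (mod 271)  [q = 2: ≡ 1 ✗]
77^90 ≡ 28 (mod 271)  [q = 3: ≢ 1 ✓]
77^54 ≡ 1 (mod 271)  [q = 5: ≡ 1 ✗]
77^135 ≡ 1 shows ord(77) | 135, strictly less than φ(271); not a primitive root.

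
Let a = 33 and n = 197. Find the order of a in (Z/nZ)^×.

14

The order of 33 must divide φ(197) = 197 − 1 = 196 = 2^2 · 7^2.
Divisors of 196: 1, 2, 4, 7, 14, 28, 49, 98, 196.
Check 33^d mod 197 for each divisor in increasing order:
33^1 ≡ 33
33^2 ≡ 104
33^4 ≡ 178
33^7 ≡ 196
33^14 ≡ 1
So ord_197(33) = 14.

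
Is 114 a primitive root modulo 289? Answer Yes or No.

Yes

φ(289) = φ(17^2) = 17·(17−1) = 272 = 2^4 · 17.
Test 114^(272/q) mod 289 for each prime factor q of 272:
114^136 ≡ 288 (mod 289)  [q = 2: ≢ 1 ✓]
114^16 ≡ 171 (mod 289)  [q = 17: ≢ 1 ✓]
None equal 1, so ord_289(114) = 272: 114 is a primitive root.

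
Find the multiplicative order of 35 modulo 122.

60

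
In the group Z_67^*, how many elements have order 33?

20

φ(67) = 67 − 1 = 66 = 2 · 3 · 11.
Since (Z/67Z)^× is cyclic of order 66, the number of elements of order d is φ(d) when d | 66 and 0 otherwise.
33 = 3 · 11 divides 66, and φ(33) = 20.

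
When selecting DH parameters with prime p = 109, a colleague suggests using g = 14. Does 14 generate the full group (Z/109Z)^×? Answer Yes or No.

Yes

φ(109) = 109 − 1 = 108 = 2^2 · 3^3.
It suffices to check that the order of 14 is not a proper divisor of 108: compute 14^(108/q) for q ∈ {2, 3}.
14^54 ≡ 108 (mod 109)  [q = 2: ≢ 1 ✓]
14^36 ≡ 63 (mod 109)  [q = 3: ≢ 1 ✓]
Every test exponent gives a nontrivial residue, hence 14 generates the full group.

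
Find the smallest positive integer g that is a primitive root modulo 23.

φ(23) = 23 − 1 = 22 = 2 · 11.
g is a primitive root iff g^(22/q) ≢ 1 (mod 23) for each prime q ∈ {2, 11}.
g = 2: 2^11 ≡ 1 — hits 1, so not a primitive root.
g = 3: 3^11 ≡ 1 — hits 1, so not a primitive root.
g = 4: 4^11 ≡ 1 — hits 1, so not a primitive root.
g = 5: 5^11 ≡ 22; 5^2 ≡ 2 — none is 1, so 5 is a primitive root.
The smallest primitive root modulo 23 is 5.

5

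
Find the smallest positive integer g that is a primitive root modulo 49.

3

φ(49) = φ(7^2) = 7·(7−1) = 42 = 2 · 3 · 7.
Test candidates g = 2, 3, … against the prime factors q ∈ {2, 3, 7} of φ(49): g is a generator iff g^(42/q) ≢ 1 for every such q.
g = 2: 2^21 ≡ 1 — hits 1, so not a primitive root.
g = 3: 3^21 ≡ 48; 3^14 ≡ 30; 3^6 ≡ 43 — none is 1, so 3 is a primitive root.
So 3 is the smallest generator of (Z/49Z)^×.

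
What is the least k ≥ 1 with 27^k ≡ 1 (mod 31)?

10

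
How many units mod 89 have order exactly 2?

φ(89) = 89 − 1 = 88 = 2^3 · 11.
(Z/89Z)^× is cyclic (|G| = 88); a cyclic group of order m has exactly φ(d) elements of each order d | m, and none otherwise.
2 | 88, and φ(2) = 2 − 1 = 1.

1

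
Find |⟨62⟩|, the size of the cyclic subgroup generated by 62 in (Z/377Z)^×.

By Lagrange's theorem, ord_377(62) divides φ(377) = φ(13·29) = (13−1)·(29−1) = 12·28 = 336 = 2^4 · 3 · 7.
Divisors of 336: 1, 2, 3, 4, 6, 7, 8, 12, 14, 16, 21, 24, 28, 42, 48, 56, 84, 112, 168, 336.
Evaluate successive powers at the divisors of 336:
62^1 ≡ 62 (mod 377)
62^2 ≡ 74 (mod 377)
62^3 ≡ 64 (mod 377)
62^4 ≡ 198 (mod 377)
62^6 ≡ 326 (mod 377)
62^7 ≡ 231 (mod 377)
62^8 ≡ 373 (mod 377)
62^12 ≡ 339 (mod 377)
62^14 ≡ 204 (mod 377)
62^16 ≡ 16 (mod 377)
62^21 ≡ 376 (mod 377)
62^24 ≡ 313 (mod 377)
62^28 ≡ 146 (mod 377)
62^42 ≡ 1 (mod 377) ✓
Hence ord(62) = 42.

42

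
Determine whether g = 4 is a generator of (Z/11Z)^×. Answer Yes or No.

No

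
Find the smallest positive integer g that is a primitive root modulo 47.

φ(47) = 47 − 1 = 46 = 2 · 23.
g is a primitive root iff g^(46/q) ≢ 1 (mod 47) for each prime q ∈ {2, 23}.
g = 2: 2^23 ≡ 1 — hits 1, so not a primitive root.
g = 3: 3^23 ≡ 1 — hits 1, so not a primitive root.
g = 4: 4^23 ≡ 1 — hits 1, so not a primitive root.
g = 5: 5^23 ≡ 46; 5^2 ≡ 25 — none is 1, so 5 is a primitive root.
So 5 is the smallest generator of (Z/47Z)^×.

5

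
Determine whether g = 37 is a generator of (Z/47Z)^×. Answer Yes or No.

φ(47) = 47 − 1 = 46 = 2 · 23.
Test 37^(46/q) mod 47 for each prime factor q of 46:
37^23 ≡ 1 (mod 47)  [q = 2: ≡ 1 ✗]
37^2 ≡ 6 (mod 47)  [q = 23: ≢ 1 ✓]
The check at q = 2 fails, so 37 generates a proper subgroup.

No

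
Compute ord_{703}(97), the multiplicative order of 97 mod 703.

Since 97 ∈ (Z/703Z)^×, its order divides φ(703) = φ(19·37) = (19−1)·(37−1) = 18·36 = 648 = 2^3 · 3^4.
Divisors of 648: 1, 2, 3, 4, 6, 8, 9, 12, 18, 24, 27, 36, 54, 72, 81, 108, 162, 216, 324, 648.
Test each divisor d:
97^1 ≡ 97 (mod 703)
97^2 ≡ 270 (mod 703)
97^3 ≡ 179 (mod 703)
97^4 ≡ 491 (mod 703)
97^6 ≡ 406 (mod 703)
97^8 ≡ 655 (mod 703)
97^9 ≡ 265 (mod 703)
97^12 ≡ 334 (mod 703)
97^18 ≡ 628 (mod 703)
97^24 ≡ 482 (mod 703)
97^27 ≡ 512 (mod 703)
97^36 ≡ 1 (mod 703) ✓
So ord_703(97) = 36.

36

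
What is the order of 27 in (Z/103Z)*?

34

Since 27 ∈ (Z/103Z)^×, its order divides φ(103) = 103 − 1 = 102 = 2 · 3 · 17.
Divisors of 102: 1, 2, 3, 6, 17, 34, 51, 102.
Test each divisor d:
27^1 ≡ 27 (mod 103)
27^2 ≡ 8 (mod 103)
27^3 ≡ 10 (mod 103)
27^6 ≡ 100 (mod 103)
27^17 ≡ 102 (mod 103)
27^34 ≡ 1 (mod 103) ✓
The smallest such exponent is 34, so the order of 27 is 34.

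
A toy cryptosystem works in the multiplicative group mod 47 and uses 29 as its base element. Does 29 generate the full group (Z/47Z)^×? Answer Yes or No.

Yes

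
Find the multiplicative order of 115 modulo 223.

By Lagrange's theorem, ord_223(115) divides φ(223) = 223 − 1 = 222 = 2 · 3 · 37.
Divisors of 222: 1, 2, 3, 6, 37, 74, 111, 222.
Evaluate successive powers at the divisors of 222:
115^1 ≡ 115 (mod 223)
115^2 ≡ 68 (mod 223)
115^3 ≡ 15 (mod 223)
115^6 ≡ 2 (mod 223)
115^37 ≡ 1 (mod 223) ✓
Hence ord(115) = 37.

37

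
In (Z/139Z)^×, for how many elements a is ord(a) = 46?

22

φ(139) = 139 − 1 = 138 = 2 · 3 · 23.
(Z/139Z)^× is cyclic (|G| = 138); a cyclic group of order m has exactly φ(d) elements of each order d | m, and none otherwise.
46 = 2 · 23 divides 138, and φ(46) = 22.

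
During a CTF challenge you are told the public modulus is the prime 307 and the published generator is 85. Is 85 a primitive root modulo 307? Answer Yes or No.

Yes

φ(307) = 307 − 1 = 306 = 2 · 3^2 · 17.
It suffices to check that the order of 85 is not a proper divisor of 306: compute 85^(306/q) for q ∈ {2, 3, 17}.
85^153 ≡ 306 (mod 307)  [q = 2: ≢ 1 ✓]
85^102 ≡ 289 (mod 307)  [q = 3: ≢ 1 ✓]
85^18 ≡ 81 (mod 307)  [q = 17: ≢ 1 ✓]
All checks pass, so 85 has order 306 and is a primitive root modulo 307.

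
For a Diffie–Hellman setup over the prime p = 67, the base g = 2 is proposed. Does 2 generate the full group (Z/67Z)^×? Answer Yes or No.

φ(67) = 67 − 1 = 66 = 2 · 3 · 11.
An element g generates (Z/67Z)^× iff g^(66/q) ≢ 1 (mod 67) for each prime q ∈ {2, 3, 11}.
2^33 ≡ 66 (mod 67)  [q = 2: ≢ 1 ✓]
2^22 ≡ 37 (mod 67)  [q = 3: ≢ 1 ✓]
2^6 ≡ 64 (mod 67)  [q = 11: ≢ 1 ✓]
None equal 1, so ord_67(2) = 66: 2 is a primitive root.

Yes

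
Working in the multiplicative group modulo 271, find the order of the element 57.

15

Since 57 ∈ (Z/271Z)^×, its order divides φ(271) = 271 − 1 = 270 = 2 · 3^3 · 5.
Divisors of 270: 1, 2, 3, 5, 6, 9, 10, 15, 18, 27, 30, 45, 54, 90, 135, 270.
Check 57^d mod 271 for each divisor in increasing order:
57^1 ≡ 57 (mod 271)
57^2 ≡ 268 (mod 271)
57^3 ≡ 100 (mod 271)
57^5 ≡ 242 (mod 271)
57^6 ≡ 244 (mod 271)
57^9 ≡ 10 (mod 271)
57^10 ≡ 28 (mod 271)
57^15 ≡ 1 (mod 271) ✓
Hence ord(57) = 15.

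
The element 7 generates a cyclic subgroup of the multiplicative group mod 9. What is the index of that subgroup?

Since 7 ∈ (Z/9Z)^×, its order divides φ(9) = φ(3^2) = 3·(3−1) = 6 = 2 · 3.
Divisors of 6: 1, 2, 3, 6.
Test each divisor d:
7^1 ≡ 7 (mod 9)
7^2 ≡ 4 (mod 9)
7^3 ≡ 1 (mod 9) ✓
Thus |⟨7⟩| = ord(7) = 3.
Index = |(Z/9Z)^×| / |⟨7⟩| = 6 / 3 = 2.

2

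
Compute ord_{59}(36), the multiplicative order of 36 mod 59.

29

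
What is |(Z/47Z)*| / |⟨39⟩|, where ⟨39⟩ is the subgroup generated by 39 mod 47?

ord(39) | φ(47) = 47 − 1 = 46 = 2 · 23.
Divisors of 46: 1, 2, 23, 46.
Check 39^d mod 47 for each divisor in increasing order:
39^1 ≡ 39 (mod 47)
39^2 ≡ 17 (mod 47)
39^23 ≡ 46 (mod 47)
39^46 ≡ 1 (mod 47) ✓
So ord_47(39) = 46, hence |⟨39⟩| = 46.
[(Z/47Z)^× : ⟨39⟩] = 46/46 = 1.

1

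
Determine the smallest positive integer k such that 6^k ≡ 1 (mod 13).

12

The order of 6 must divide φ(13) = 13 − 1 = 12 = 2^2 · 3.
Divisors of 12: 1, 2, 3, 4, 6, 12.
Compute 6^d (mod 13) for the divisors d until we hit 1:
6^1 ≡ 6 (mod 13)
6^2 ≡ 10 (mod 13)
6^3 ≡ 8 (mod 13)
6^4 ≡ 9 (mod 13)
6^6 ≡ 12 (mod 13)
6^12 ≡ 1 (mod 13) ✓
The smallest such exponent is 12, so the order of 6 is 12.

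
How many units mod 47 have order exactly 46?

22

φ(47) = 47 − 1 = 46 = 2 · 23.
In a cyclic group of order 46, there are φ(d) elements of order d for each divisor d of 46, and zero for non-divisors.
46 = 2 · 23 divides 46, and φ(46) = 22.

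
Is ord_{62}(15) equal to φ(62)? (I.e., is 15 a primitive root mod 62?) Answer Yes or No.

φ(62) = φ(2)·φ(31) = 1·30 = 30 = 2 · 3 · 5.
15 is a primitive root mod 62 iff 15^(φ(62)/q) ≢ 1 for every prime q | φ(62), i.e. q ∈ {2, 3, 5}.
15^15 ≡ 61 (mod 62)  [q = 2: ≢ 1 ✓]
15^10 ≡ 1 (mod 62)  [q = 3: ≡ 1 ✗]
15^6 ≡ 47 (mod 62)  [q = 5: ≢ 1 ✓]
Since 15^10 ≡ 1, the order of 15 divides 10 < 30, so 15 is not a primitive root.

No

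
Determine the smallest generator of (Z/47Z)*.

5

φ(47) = 47 − 1 = 46 = 2 · 23.
Test candidates g = 2, 3, … against the prime factors q ∈ {2, 23} of φ(47): g is a generator iff g^(46/q) ≢ 1 for every such q.
g = 2: 2^23 ≡ 1 — hits 1, so not a primitive root.
g = 3: 3^23 ≡ 1 — hits 1, so not a primitive root.
g = 4: 4^23 ≡ 1 — hits 1, so not a primitive root.
g = 5: 5^23 ≡ 46; 5^2 ≡ 25 — none is 1, so 5 is a primitive root.
So 5 is the smallest generator of (Z/47Z)^×.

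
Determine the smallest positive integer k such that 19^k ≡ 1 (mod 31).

By Lagrange's theorem, ord_31(19) divides φ(31) = 31 − 1 = 30 = 2 · 3 · 5.
Divisors of 30: 1, 2, 3, 5, 6, 10, 15, 30.
Evaluate successive powers at the divisors of 30:
19^1 ≡ 19 (mod 31)
19^2 ≡ 20 (mod 31)
19^3 ≡ 8 (mod 31)
19^5 ≡ 5 (mod 31)
19^6 ≡ 2 (mod 31)
19^10 ≡ 25 (mod 31)
19^15 ≡ 1 (mod 31) ✓
Therefore the multiplicative order of 19 modulo 31 is 15.

15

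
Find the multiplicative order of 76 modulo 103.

17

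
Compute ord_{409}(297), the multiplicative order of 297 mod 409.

Since 297 ∈ (Z/409Z)^×, its order divides φ(409) = 409 − 1 = 408 = 2^3 · 3 · 17.
Divisors of 408: 1, 2, 3, 4, 6, 8, 12, 17, 24, 34, 51, 68, 102, 136, 204, 408.
Check 297^d mod 409 for each divisor in increasing order:
297^1 ≡ 297 (mod 409)
297^2 ≡ 274 (mod 409)
297^3 ≡ 396 (mod 409)
297^4 ≡ 229 (mod 409)
297^6 ≡ 169 (mod 409)
297^8 ≡ 89 (mod 409)
297^12 ≡ 340 (mod 409)
297^17 ≡ 378 (mod 409)
297^24 ≡ 262 (mod 409)
297^34 ≡ 143 (mod 409)
297^51 ≡ 66 (mod 409)
297^68 ≡ 408 (mod 409)
297^102 ≡ 266 (mod 409)
297^136 ≡ 1 (mod 409) ✓
Therefore the multiplicative order of 297 modulo 409 is 136.

136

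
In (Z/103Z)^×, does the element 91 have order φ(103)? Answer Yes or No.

No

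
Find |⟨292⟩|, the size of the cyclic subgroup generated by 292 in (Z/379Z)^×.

Since 292 ∈ (Z/379Z)^×, its order divides φ(379) = 379 − 1 = 378 = 2 · 3^3 · 7.
Divisors of 378: 1, 2, 3, 6, 7, 9, 14, 18, 21, 27, 42, 54, 63, 126, 189, 378.
Evaluate successive powers at the divisors of 378:
292^1 ≡ 292 (mod 379)
292^2 ≡ 368 (mod 379)
292^3 ≡ 199 (mod 379)
292^6 ≡ 185 (mod 379)
292^7 ≡ 202 (mod 379)
292^9 ≡ 52 (mod 379)
292^14 ≡ 251 (mod 379)
292^18 ≡ 51 (mod 379)
292^21 ≡ 295 (mod 379)
292^27 ≡ 378 (mod 379)
292^42 ≡ 234 (mod 379)
292^54 ≡ 1 (mod 379) ✓
Hence ord(292) = 54.

54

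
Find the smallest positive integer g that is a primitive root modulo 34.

3

φ(34) = φ(2)·φ(17) = 1·16 = 16 = 2^4.
g is a primitive root iff g^(16/q) ≢ 1 (mod 34) for each prime q ∈ {2}.
g = 2: gcd(2, 34) = 2 > 1, not a unit — skip.
g = 3: 3^8 ≡ 33 — none is 1, so 3 is a primitive root.
So 3 is the smallest generator of (Z/34Z)^×.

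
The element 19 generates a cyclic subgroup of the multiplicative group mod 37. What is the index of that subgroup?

By Lagrange's theorem, ord_37(19) divides φ(37) = 37 − 1 = 36 = 2^2 · 3^2.
Divisors of 36: 1, 2, 3, 4, 6, 9, 12, 18, 36.
Evaluate successive powers at the divisors of 36:
19^1 ≡ 19 (mod 37)
19^2 ≡ 28 (mod 37)
19^3 ≡ 14 (mod 37)
19^4 ≡ 7 (mod 37)
19^6 ≡ 11 (mod 37)
19^9 ≡ 6 (mod 37)
19^12 ≡ 10 (mod 37)
19^18 ≡ 36 (mod 37)
19^36 ≡ 1 (mod 37) ✓
The order of 19 is 36, so the subgroup it generates has 36 elements.
[(Z/37Z)^× : ⟨19⟩] = 36/36 = 1.

1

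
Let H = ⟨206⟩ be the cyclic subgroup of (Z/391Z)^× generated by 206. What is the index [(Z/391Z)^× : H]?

44

The order of 206 must divide φ(391) = φ(17·23) = (17−1)·(23−1) = 16·22 = 352 = 2^5 · 11.
Divisors of 352: 1, 2, 4, 8, 11, 16, 22, 32, 44, 88, 176, 352.
Check 206^d mod 391 for each divisor in increasing order:
206^1 ≡ 206 (mod 391)
206^2 ≡ 208 (mod 391)
206^4 ≡ 254 (mod 391)
206^8 ≡ 1 (mod 391) ✓
The order of 206 is 8, so the subgroup it generates has 8 elements.
[(Z/391Z)^× : ⟨206⟩] = 352/8 = 44.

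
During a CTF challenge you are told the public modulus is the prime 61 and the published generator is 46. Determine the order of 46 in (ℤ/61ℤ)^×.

30

The order of 46 must divide φ(61) = 61 − 1 = 60 = 2^2 · 3 · 5.
Divisors of 60: 1, 2, 3, 4, 5, 6, 10, 12, 15, 20, 30, 60.
Compute 46^d (mod 61) for the divisors d until we hit 1:
46^1 ≡ 46 (mod 61)
46^2 ≡ 42 (mod 61)
46^3 ≡ 41 (mod 61)
46^4 ≡ 56 (mod 61)
46^5 ≡ 14 (mod 61)
46^6 ≡ 34 (mod 61)
46^10 ≡ 13 (mod 61)
46^12 ≡ 58 (mod 61)
46^15 ≡ 60 (mod 61)
46^20 ≡ 47 (mod 61)
46^30 ≡ 1 (mod 61) ✓
Therefore the multiplicative order of 46 modulo 61 is 30.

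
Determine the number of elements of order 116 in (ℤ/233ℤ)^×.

56

φ(233) = 233 − 1 = 232 = 2^3 · 29.
Since (Z/233Z)^× is cyclic of order 232, the number of elements of order d is φ(d) when d | 232 and 0 otherwise.
116 = 2^2 · 29 divides 232, and φ(116) = 56.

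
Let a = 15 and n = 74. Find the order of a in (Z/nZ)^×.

36

The order of 15 must divide φ(74) = φ(2)·φ(37) = 1·36 = 36 = 2^2 · 3^2.
Divisors of 36: 1, 2, 3, 4, 6, 9, 12, 18, 36.
Check 15^d mod 74 for each divisor in increasing order:
15^1 ≡ 15 (mod 74)
15^2 ≡ 3 (mod 74)
15^3 ≡ 45 (mod 74)
15^4 ≡ 9 (mod 74)
15^6 ≡ 27 (mod 74)
15^9 ≡ 31 (mod 74)
15^12 ≡ 63 (mod 74)
15^18 ≡ 73 (mod 74)
15^36 ≡ 1 (mod 74) ✓
So ord_74(15) = 36.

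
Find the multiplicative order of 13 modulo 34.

4

ord(13) | φ(34) = φ(2)·φ(17) = 1·16 = 16 = 2^4.
Divisors of 16: 1, 2, 4, 8, 16.
Check 13^d mod 34 for each divisor in increasing order:
13^1 ≡ 13 (mod 34)
13^2 ≡ 33 (mod 34)
13^4 ≡ 1 (mod 34) ✓
Hence ord(13) = 4.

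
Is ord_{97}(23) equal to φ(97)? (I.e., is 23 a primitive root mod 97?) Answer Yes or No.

Yes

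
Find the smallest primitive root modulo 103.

5

φ(103) = 103 − 1 = 102 = 2 · 3 · 17.
g is a primitive root iff g^(102/q) ≢ 1 (mod 103) for each prime q ∈ {2, 3, 17}.
g = 2: 2^51 ≡ 1 — hits 1, so not a primitive root.
g = 3: 3^51 ≡ 102; 3^34 ≡ 1 — hits 1, so not a primitive root.
g = 4: 4^51 ≡ 1 — hits 1, so not a primitive root.
g = 5: 5^51 ≡ 102; 5^34 ≡ 56; 5^6 ≡ 72 — none is 1, so 5 is a primitive root.
The smallest primitive root modulo 103 is 5.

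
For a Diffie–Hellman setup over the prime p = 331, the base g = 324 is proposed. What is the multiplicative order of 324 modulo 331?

By Lagrange's theorem, ord_331(324) divides φ(331) = 331 − 1 = 330 = 2 · 3 · 5 · 11.
Divisors of 330: 1, 2, 3, 5, 6, 10, 11, 15, 22, 30, 33, 55, 66, 110, 165, 330.
Compute 324^d (mod 331) for the divisors d until we hit 1:
324^1 ≡ 324 (mod 331)
324^2 ≡ 49 (mod 331)
324^3 ≡ 319 (mod 331)
324^5 ≡ 74 (mod 331)
324^6 ≡ 144 (mod 331)
324^10 ≡ 180 (mod 331)
324^11 ≡ 64 (mod 331)
324^15 ≡ 80 (mod 331)
324^22 ≡ 124 (mod 331)
324^30 ≡ 111 (mod 331)
324^33 ≡ 323 (mod 331)
324^55 ≡ 1 (mod 331) ✓
Therefore the multiplicative order of 324 modulo 331 is 55.

55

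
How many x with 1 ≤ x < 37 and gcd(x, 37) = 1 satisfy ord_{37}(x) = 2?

1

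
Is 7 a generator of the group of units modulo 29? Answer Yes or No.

No

φ(29) = 29 − 1 = 28 = 2^2 · 7.
It suffices to check that the order of 7 is not a proper divisor of 28: compute 7^(28/q) for q ∈ {2, 7}.
7^14 ≡ 1 (mod 29)  [q = 2: ≡ 1 ✗]
7^4 ≡ 23 (mod 29)  [q = 7: ≢ 1 ✓]
7^14 ≡ 1 shows ord(7) | 14, strictly less than φ(29); not a primitive root.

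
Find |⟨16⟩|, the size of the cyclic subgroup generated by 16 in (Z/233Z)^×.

29

The order of 16 must divide φ(233) = 233 − 1 = 232 = 2^3 · 29.
Divisors of 232: 1, 2, 4, 8, 29, 58, 116, 232.
Evaluate successive powers at the divisors of 232:
16^1 ≡ 16 (mod 233)
16^2 ≡ 23 (mod 233)
16^4 ≡ 63 (mod 233)
16^8 ≡ 8 (mod 233)
16^29 ≡ 1 (mod 233) ✓
The smallest such exponent is 29, so the order of 16 is 29.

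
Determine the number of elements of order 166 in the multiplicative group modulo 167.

82

φ(167) = 167 − 1 = 166 = 2 · 83.
Since (Z/167Z)^× is cyclic of order 166, the number of elements of order d is φ(d) when d | 166 and 0 otherwise.
166 = 2 · 83 divides 166, and φ(166) = 82.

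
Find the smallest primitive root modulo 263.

φ(263) = 263 − 1 = 262 = 2 · 131.
Test candidates g = 2, 3, … against the prime factors q ∈ {2, 131} of φ(263): g is a generator iff g^(262/q) ≢ 1 for every such q.
g = 2: 2^131 ≡ 1 — hits 1, so not a primitive root.
g = 3: 3^131 ≡ 1 — hits 1, so not a primitive root.
g = 4: 4^131 ≡ 1 — hits 1, so not a primitive root.
g = 5: 5^131 ≡ 262; 5^2 ≡ 25 — none is 1, so 5 is a primitive root.
So 5 is the smallest generator of (Z/263Z)^×.

5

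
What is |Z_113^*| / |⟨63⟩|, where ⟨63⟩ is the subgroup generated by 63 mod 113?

2

Since 63 ∈ (Z/113Z)^×, its order divides φ(113) = 113 − 1 = 112 = 2^4 · 7.
Divisors of 112: 1, 2, 4, 7, 8, 14, 16, 28, 56, 112.
Test each divisor d:
63^1 ≡ 63
63^2 ≡ 14
63^4 ≡ 83
63^7 ≡ 95
63^8 ≡ 109
63^14 ≡ 98
63^16 ≡ 16
63^28 ≡ 112
63^56 ≡ 1
So ord_113(63) = 56, hence |⟨63⟩| = 56.
[(Z/113Z)^× : ⟨63⟩] = 112/56 = 2.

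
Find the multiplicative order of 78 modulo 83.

41

ord(78) | φ(83) = 83 − 1 = 82 = 2 · 41.
Divisors of 82: 1, 2, 41, 82.
Evaluate successive powers at the divisors of 82:
78^1 ≡ 78 (mod 83)
78^2 ≡ 25 (mod 83)
78^41 ≡ 1 (mod 83) ✓
Hence ord(78) = 41.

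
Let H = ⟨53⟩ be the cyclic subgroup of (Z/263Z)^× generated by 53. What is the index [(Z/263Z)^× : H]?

The order of 53 must divide φ(263) = 263 − 1 = 262 = 2 · 131.
Divisors of 262: 1, 2, 131, 262.
Check 53^d mod 263 for each divisor in increasing order:
53^1 ≡ 53 (mod 263)
53^2 ≡ 179 (mod 263)
53^131 ≡ 262 (mod 263)
53^262 ≡ 1 (mod 263) ✓
Thus |⟨53⟩| = ord(53) = 262.
[(Z/263Z)^× : ⟨53⟩] = 262/262 = 1.

1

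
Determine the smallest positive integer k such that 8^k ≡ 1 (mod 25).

ord(8) | φ(25) = φ(5^2) = 5·(5−1) = 20 = 2^2 · 5.
Divisors of 20: 1, 2, 4, 5, 10, 20.
Check 8^d mod 25 for each divisor in increasing order:
8^1 ≡ 8
8^2 ≡ 14
8^4 ≡ 21
8^5 ≡ 18
8^10 ≡ 24
8^20 ≡ 1
Hence ord(8) = 20.

20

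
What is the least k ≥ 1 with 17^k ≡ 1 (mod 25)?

20

By Lagrange's theorem, ord_25(17) divides φ(25) = φ(5^2) = 5·(5−1) = 20 = 2^2 · 5.
Divisors of 20: 1, 2, 4, 5, 10, 20.
Check 17^d mod 25 for each divisor in increasing order:
17^1 ≡ 17 (mod 25)
17^2 ≡ 14 (mod 25)
17^4 ≡ 21 (mod 25)
17^5 ≡ 7 (mod 25)
17^10 ≡ 24 (mod 25)
17^20 ≡ 1 (mod 25) ✓
The smallest such exponent is 20, so the order of 17 is 20.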